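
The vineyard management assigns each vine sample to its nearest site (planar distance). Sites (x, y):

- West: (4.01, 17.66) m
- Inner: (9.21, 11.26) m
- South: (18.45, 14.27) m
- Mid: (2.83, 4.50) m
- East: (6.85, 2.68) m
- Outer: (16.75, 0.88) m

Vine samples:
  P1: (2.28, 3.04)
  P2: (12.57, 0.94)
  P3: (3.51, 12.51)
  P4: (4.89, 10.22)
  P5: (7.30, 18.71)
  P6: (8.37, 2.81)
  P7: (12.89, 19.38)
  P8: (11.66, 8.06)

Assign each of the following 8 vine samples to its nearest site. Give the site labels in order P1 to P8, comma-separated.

Mid, Outer, West, Inner, West, East, South, Inner

P1 → Mid (d²=2.43)
P2 → Outer (d²=17.48)
P3 → West (d²=26.77)
P4 → Inner (d²=19.74)
P5 → West (d²=11.93)
P6 → East (d²=2.33)
P7 → South (d²=57.03)
P8 → Inner (d²=16.24)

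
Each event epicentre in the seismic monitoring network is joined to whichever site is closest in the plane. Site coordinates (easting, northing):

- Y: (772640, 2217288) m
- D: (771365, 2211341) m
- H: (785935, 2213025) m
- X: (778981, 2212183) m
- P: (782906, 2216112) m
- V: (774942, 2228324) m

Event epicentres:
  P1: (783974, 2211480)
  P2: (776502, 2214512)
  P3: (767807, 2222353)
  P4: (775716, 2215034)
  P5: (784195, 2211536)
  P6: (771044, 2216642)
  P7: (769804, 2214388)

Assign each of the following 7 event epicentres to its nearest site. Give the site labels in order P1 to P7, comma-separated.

H, X, Y, Y, H, Y, D

P1 → H (d²=6232546.00)
P2 → X (d²=11569682.00)
P3 → Y (d²=49012114.00)
P4 → Y (d²=14542292.00)
P5 → H (d²=5244721.00)
P6 → Y (d²=2964532.00)
P7 → D (d²=11720930.00)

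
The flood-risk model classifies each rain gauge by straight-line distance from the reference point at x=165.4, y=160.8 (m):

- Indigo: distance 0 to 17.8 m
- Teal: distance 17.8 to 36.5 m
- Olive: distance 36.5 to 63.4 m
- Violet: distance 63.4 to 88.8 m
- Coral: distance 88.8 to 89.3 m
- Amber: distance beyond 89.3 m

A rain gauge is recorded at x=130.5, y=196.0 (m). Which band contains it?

Olive

Distance = √((130.5−165.4)² + (196.0−160.8)²) = √(1218.010 + 1239.040) = 49.569 m.
36.5 ≤ 49.569 < 63.4 → Olive.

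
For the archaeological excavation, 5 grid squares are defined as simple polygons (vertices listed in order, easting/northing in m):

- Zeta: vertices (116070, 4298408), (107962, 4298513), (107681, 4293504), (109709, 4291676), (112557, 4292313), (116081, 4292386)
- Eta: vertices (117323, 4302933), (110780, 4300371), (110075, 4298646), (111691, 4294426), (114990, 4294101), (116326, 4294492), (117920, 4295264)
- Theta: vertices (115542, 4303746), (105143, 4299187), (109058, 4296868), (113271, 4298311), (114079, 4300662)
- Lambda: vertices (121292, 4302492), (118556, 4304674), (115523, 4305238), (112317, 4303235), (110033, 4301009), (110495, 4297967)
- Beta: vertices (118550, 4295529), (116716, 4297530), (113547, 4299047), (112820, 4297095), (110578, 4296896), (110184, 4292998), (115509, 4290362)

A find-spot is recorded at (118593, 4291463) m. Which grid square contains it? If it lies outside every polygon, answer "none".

none

Cast a ray rightward from (118593, 4291463). For each polygon, the edges (by vertex number in listed order) whose endpoints lie on opposite sides of northing = 4291463, where each meets that height, and whether that is right or left of the point:
Zeta: no edge straddles that height → 0 crossings.
Eta: no edge straddles that height → 0 crossings.
Theta: no edge straddles that height → 0 crossings.
Lambda: no edge straddles that height → 0 crossings.
Beta: 6–7 at easting≈113284.9 (left), 7–1 at easting≈116157.0 (left) → 0 crossings.
All counts are even, so the point lies outside every listed polygon.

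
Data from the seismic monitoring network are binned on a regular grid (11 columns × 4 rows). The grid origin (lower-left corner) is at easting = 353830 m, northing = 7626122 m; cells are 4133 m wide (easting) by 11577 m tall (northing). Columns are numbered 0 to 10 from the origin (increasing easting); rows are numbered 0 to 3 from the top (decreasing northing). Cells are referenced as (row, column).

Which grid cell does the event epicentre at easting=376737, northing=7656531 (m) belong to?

Column index: ⌊(376737 − 353830) / 4133⌋ = ⌊5.542⌋ = 5
Row offset from origin: ⌊(7656531 − 7626122) / 11577⌋ = ⌊2.627⌋ = 2 → row 1 (counted from top)

(1, 5)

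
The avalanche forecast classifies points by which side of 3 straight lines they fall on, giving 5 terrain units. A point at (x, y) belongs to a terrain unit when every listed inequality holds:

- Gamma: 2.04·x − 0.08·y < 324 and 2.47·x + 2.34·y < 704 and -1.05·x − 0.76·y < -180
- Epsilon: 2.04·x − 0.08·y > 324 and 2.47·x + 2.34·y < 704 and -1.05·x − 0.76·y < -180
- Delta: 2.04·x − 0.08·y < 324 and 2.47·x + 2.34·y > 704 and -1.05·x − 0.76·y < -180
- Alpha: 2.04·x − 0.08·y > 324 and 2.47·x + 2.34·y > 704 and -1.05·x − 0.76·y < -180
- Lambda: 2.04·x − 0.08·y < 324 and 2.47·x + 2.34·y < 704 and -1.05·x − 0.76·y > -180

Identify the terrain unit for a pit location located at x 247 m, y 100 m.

Alpha

2.04·247 − 0.08·100 = 495.880, which is > 324
2.47·247 + 2.34·100 = 844.090, which is > 704
-1.05·247 − 0.76·100 = -335.350, which is < -180
This sign pattern matches Alpha.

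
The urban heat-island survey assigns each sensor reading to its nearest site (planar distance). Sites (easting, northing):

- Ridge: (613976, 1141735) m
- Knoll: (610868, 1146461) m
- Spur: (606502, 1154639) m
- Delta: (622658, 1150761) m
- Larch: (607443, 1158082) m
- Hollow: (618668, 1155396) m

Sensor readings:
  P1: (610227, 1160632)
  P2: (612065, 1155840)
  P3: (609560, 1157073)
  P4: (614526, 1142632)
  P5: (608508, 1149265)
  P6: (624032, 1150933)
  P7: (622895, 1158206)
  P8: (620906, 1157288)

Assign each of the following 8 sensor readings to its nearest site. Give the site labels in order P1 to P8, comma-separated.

P1 → Larch (d²=14253156.00)
P2 → Larch (d²=26389448.00)
P3 → Larch (d²=5499770.00)
P4 → Ridge (d²=1107109.00)
P5 → Knoll (d²=13432016.00)
P6 → Delta (d²=1917460.00)
P7 → Hollow (d²=25763629.00)
P8 → Hollow (d²=8588308.00)

Larch, Larch, Larch, Ridge, Knoll, Delta, Hollow, Hollow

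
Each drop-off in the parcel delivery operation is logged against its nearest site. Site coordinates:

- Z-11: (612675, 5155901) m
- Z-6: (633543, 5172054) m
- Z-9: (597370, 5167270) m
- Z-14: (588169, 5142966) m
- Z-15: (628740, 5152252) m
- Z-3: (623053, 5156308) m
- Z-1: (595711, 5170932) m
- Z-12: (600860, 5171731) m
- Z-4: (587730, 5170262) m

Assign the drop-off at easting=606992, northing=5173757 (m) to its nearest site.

Z-12

Squared distances to each site:
Z-11: 351133225.000; Z-6: 707855810.000; Z-9: 134664053.000; Z-14: 1302391010.000; Z-15: 935440529.000; Z-3: 562423322.000; Z-1: 135241586.000; Z-12: 41706100.000; Z-4: 383239669.000.
Minimum at Z-12.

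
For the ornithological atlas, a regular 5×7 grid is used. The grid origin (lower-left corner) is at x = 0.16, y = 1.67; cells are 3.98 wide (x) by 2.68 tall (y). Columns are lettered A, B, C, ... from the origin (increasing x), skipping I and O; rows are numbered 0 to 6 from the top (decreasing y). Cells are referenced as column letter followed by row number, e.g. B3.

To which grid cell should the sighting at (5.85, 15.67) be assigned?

Column index: ⌊(5.85 − 0.16) / 3.98⌋ = ⌊1.430⌋ = 1 → column B
Row offset from origin: ⌊(15.67 − 1.67) / 2.68⌋ = ⌊5.224⌋ = 5 → row 1 (counted from top)

B1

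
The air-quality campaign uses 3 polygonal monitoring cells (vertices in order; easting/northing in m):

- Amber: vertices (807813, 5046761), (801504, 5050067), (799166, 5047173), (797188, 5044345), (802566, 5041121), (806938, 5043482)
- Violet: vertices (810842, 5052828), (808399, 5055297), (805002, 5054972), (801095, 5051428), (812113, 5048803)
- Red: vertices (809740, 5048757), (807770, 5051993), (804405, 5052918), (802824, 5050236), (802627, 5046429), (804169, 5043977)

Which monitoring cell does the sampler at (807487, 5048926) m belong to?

Red

Cast a ray rightward from (807487, 5048926). For each polygon, the edges (by vertex number in listed order) whose endpoints lie on opposite sides of northing = 5048926, where each meets that height, and whether that is right or left of the point:
Amber: 1–2 at easting≈803681.4 (left), 2–3 at easting≈800582.2 (left) → 0 crossings.
Violet: 4–5 at easting≈811596.7 (right), 5–1 at easting≈812074.2 (right) → 2 crossings.
Red: 1–2 at easting≈809637.1 (right), 4–5 at easting≈802756.2 (left) → 1 crossing.
Only Red has an odd count, so the point is inside Red.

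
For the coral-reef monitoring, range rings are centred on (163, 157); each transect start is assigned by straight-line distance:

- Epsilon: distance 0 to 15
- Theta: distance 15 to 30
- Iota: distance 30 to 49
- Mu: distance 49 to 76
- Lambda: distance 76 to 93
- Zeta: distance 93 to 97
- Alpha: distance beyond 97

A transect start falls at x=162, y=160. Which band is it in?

Epsilon

Distance = √((162−163)² + (160−157)²) = √(1.000 + 9.000) = 3.162.
0 ≤ 3.162 < 15 → Epsilon.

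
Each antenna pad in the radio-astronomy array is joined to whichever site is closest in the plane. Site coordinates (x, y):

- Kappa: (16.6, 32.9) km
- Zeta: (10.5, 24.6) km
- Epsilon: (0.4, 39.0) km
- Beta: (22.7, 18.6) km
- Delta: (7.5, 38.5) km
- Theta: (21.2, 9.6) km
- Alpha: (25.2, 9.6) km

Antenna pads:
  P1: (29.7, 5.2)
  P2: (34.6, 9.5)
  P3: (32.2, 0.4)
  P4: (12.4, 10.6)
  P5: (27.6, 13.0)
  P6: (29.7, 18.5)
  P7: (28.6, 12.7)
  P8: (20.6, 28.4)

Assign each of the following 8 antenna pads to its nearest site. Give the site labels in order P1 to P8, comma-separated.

P1 → Alpha (d²=39.61)
P2 → Alpha (d²=88.37)
P3 → Alpha (d²=133.64)
P4 → Theta (d²=78.44)
P5 → Alpha (d²=17.32)
P6 → Beta (d²=49.01)
P7 → Alpha (d²=21.17)
P8 → Kappa (d²=36.25)

Alpha, Alpha, Alpha, Theta, Alpha, Beta, Alpha, Kappa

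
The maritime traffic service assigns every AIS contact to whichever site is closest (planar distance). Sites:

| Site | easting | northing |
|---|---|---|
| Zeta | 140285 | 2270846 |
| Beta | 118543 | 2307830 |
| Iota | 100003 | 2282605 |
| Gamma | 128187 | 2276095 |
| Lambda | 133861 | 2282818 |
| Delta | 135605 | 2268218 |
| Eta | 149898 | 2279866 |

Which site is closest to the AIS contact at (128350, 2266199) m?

Squared distances to each site:
Zeta: 164038834.000; Beta: 1829317410.000; Iota: 1072709245.000; Gamma: 97957385.000; Lambda: 306562282.000; Delta: 56711386.000; Eta: 651103193.000.
Minimum at Delta.

Delta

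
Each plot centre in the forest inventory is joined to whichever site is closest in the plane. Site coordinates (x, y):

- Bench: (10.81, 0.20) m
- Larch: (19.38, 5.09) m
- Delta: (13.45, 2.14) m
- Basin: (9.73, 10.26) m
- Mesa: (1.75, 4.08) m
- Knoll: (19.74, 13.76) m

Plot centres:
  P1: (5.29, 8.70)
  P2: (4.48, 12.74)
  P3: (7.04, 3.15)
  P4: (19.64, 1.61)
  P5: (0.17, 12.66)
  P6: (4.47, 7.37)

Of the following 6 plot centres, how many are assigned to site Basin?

P1 → Basin
P2 → Basin
P3 → Bench
P4 → Larch
P5 → Mesa
P6 → Mesa
2 of the 6 go to Basin.

2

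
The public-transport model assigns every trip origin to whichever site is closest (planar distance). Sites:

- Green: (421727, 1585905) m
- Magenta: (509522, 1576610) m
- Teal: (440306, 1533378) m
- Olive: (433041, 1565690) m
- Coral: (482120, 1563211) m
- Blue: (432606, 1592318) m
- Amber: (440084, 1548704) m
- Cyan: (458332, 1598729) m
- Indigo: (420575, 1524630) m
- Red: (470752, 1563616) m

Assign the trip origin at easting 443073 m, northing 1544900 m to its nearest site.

Amber

Squared distances to each site:
Green: 2137061741.000; Magenta: 5420993701.000; Teal: 140412773.000; Olive: 532865124.000; Coral: 1859960930.000; Blue: 2358024813.000; Amber: 23404537.000; Cyan: 3130398322.000; Indigo: 917032904.000; Red: 1116415697.000.
Minimum at Amber.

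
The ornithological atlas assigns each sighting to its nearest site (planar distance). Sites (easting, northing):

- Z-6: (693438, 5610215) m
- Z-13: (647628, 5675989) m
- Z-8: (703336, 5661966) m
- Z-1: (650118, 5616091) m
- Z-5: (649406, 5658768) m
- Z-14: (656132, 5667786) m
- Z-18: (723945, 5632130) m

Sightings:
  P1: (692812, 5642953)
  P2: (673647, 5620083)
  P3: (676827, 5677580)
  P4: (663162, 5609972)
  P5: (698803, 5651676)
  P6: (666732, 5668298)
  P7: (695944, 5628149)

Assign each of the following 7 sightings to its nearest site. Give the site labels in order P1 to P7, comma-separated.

P1 → Z-8 (d²=472248745.00)
P2 → Z-6 (d²=489061105.00)
P3 → Z-14 (d²=524205461.00)
P4 → Z-1 (d²=207588097.00)
P5 → Z-8 (d²=126432189.00)
P6 → Z-14 (d²=112622144.00)
P7 → Z-6 (d²=327908392.00)

Z-8, Z-6, Z-14, Z-1, Z-8, Z-14, Z-6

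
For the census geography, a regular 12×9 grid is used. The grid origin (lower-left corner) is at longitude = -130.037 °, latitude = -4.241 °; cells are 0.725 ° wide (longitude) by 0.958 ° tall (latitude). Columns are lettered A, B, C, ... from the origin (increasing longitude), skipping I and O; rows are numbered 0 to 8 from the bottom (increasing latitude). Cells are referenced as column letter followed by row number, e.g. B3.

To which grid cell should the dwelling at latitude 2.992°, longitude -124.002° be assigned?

Column index: ⌊(-124.002 − -130.037) / 0.725⌋ = ⌊8.324⌋ = 8 → column J
Row offset from origin: ⌊(2.992 − -4.241) / 0.958⌋ = ⌊7.550⌋ = 7 → row 7

J7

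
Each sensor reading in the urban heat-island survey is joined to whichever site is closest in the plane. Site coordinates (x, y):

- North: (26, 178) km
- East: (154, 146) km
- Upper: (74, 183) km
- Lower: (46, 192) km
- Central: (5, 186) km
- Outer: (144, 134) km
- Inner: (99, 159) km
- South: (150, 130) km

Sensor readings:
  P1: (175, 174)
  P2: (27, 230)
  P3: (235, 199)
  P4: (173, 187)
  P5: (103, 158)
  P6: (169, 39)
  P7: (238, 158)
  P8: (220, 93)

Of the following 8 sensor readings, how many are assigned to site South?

P1 → East
P2 → Lower
P3 → East
P4 → East
P5 → Inner
P6 → South
P7 → East
P8 → South
2 of the 8 go to South.

2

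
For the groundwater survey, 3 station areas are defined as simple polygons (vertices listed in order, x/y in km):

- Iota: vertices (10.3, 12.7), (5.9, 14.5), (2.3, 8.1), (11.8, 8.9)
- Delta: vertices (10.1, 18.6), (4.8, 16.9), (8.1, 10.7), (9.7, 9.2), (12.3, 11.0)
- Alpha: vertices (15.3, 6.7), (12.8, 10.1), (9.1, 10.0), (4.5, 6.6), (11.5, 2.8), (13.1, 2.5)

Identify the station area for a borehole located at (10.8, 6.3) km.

Alpha

Cast a ray rightward from (10.8, 6.3). For each polygon, the edges (by vertex number in listed order) whose endpoints lie on opposite sides of y = 6.3, where each meets that height, and whether that is right or left of the point:
Iota: no edge straddles that height → 0 crossings.
Delta: no edge straddles that height → 0 crossings.
Alpha: 4–5 at x≈5.05 (left), 6–1 at x≈15.09 (right) → 1 crossing.
Only Alpha has an odd count, so the point is inside Alpha.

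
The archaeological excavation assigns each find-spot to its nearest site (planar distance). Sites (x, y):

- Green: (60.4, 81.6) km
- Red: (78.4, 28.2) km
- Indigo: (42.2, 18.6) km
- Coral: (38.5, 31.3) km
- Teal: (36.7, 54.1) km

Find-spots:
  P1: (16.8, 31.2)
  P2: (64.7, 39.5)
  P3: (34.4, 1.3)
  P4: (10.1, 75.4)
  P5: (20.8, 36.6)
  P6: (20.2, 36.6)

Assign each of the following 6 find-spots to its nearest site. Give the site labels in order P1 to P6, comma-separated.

Coral, Red, Indigo, Teal, Coral, Coral

P1 → Coral (d²=470.90)
P2 → Red (d²=315.38)
P3 → Indigo (d²=360.13)
P4 → Teal (d²=1161.25)
P5 → Coral (d²=341.38)
P6 → Coral (d²=362.98)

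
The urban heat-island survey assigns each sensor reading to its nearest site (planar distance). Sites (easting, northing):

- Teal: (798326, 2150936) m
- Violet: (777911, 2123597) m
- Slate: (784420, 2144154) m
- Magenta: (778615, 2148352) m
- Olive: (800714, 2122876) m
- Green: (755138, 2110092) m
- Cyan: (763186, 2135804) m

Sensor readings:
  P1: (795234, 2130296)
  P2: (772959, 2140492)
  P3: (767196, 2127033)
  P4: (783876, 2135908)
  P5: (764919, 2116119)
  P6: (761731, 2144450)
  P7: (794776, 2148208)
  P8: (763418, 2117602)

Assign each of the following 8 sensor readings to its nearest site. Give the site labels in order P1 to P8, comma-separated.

Olive, Magenta, Cyan, Slate, Green, Cyan, Teal, Green

P1 → Olive (d²=85086800.00)
P2 → Magenta (d²=93769936.00)
P3 → Cyan (d²=93010541.00)
P4 → Slate (d²=68292452.00)
P5 → Green (d²=131992690.00)
P6 → Cyan (d²=76870341.00)
P7 → Teal (d²=20044484.00)
P8 → Green (d²=124958500.00)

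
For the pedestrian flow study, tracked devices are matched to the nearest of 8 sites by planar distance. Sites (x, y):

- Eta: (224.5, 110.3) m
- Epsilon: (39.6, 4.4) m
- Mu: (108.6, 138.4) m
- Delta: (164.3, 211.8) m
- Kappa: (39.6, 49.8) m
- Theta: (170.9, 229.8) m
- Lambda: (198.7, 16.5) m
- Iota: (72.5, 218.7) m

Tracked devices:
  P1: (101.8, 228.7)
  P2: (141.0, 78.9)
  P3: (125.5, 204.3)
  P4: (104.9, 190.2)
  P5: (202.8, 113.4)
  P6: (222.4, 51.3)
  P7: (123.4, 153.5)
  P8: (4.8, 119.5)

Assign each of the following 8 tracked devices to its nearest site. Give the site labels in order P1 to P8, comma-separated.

Iota, Mu, Delta, Iota, Eta, Lambda, Mu, Kappa

P1 → Iota (d²=958.49)
P2 → Mu (d²=4590.01)
P3 → Delta (d²=1561.69)
P4 → Iota (d²=1862.01)
P5 → Eta (d²=480.50)
P6 → Lambda (d²=1772.73)
P7 → Mu (d²=447.05)
P8 → Kappa (d²=6069.13)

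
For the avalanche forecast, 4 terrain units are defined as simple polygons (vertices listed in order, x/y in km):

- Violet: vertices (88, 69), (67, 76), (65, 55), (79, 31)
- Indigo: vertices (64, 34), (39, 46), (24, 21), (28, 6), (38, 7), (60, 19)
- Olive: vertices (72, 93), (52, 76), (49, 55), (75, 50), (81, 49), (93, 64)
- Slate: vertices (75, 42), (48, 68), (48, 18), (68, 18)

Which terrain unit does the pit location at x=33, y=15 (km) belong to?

Indigo

Cast a ray rightward from (33, 15). For each polygon, the edges (by vertex number in listed order) whose endpoints lie on opposite sides of y = 15, where each meets that height, and whether that is right or left of the point:
Violet: no edge straddles that height → 0 crossings.
Indigo: 3–4 at x≈25.6 (left), 5–6 at x≈52.7 (right) → 1 crossing.
Olive: no edge straddles that height → 0 crossings.
Slate: no edge straddles that height → 0 crossings.
Only Indigo has an odd count, so the point is inside Indigo.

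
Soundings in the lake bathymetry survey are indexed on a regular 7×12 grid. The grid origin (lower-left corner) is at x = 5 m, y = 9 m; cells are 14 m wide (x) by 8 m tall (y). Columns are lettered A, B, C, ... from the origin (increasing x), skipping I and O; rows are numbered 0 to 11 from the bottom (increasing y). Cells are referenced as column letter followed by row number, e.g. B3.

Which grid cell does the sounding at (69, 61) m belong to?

Column index: ⌊(69 − 5) / 14⌋ = ⌊4.571⌋ = 4 → column E
Row offset from origin: ⌊(61 − 9) / 8⌋ = ⌊6.500⌋ = 6 → row 6

E6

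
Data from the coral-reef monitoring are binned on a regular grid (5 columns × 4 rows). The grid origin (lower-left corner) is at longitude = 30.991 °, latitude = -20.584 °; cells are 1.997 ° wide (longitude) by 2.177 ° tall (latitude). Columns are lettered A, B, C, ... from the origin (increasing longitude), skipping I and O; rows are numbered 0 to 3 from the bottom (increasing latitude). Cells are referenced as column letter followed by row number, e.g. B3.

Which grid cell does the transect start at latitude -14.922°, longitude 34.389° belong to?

Column index: ⌊(34.389 − 30.991) / 1.997⌋ = ⌊1.702⌋ = 1 → column B
Row offset from origin: ⌊(-14.922 − -20.584) / 2.177⌋ = ⌊2.601⌋ = 2 → row 2

B2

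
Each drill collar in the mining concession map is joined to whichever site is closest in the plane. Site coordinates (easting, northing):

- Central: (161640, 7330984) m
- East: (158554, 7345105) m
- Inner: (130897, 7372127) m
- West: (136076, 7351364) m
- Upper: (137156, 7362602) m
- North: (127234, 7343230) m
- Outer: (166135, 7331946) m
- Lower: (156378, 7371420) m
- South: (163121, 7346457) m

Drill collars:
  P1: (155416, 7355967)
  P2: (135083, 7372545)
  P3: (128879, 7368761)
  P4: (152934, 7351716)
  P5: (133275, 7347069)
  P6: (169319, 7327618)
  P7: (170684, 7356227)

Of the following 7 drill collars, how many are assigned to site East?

P1 → East
P2 → Inner
P3 → Inner
P4 → East
P5 → West
P6 → Outer
P7 → South
2 of the 7 go to East.

2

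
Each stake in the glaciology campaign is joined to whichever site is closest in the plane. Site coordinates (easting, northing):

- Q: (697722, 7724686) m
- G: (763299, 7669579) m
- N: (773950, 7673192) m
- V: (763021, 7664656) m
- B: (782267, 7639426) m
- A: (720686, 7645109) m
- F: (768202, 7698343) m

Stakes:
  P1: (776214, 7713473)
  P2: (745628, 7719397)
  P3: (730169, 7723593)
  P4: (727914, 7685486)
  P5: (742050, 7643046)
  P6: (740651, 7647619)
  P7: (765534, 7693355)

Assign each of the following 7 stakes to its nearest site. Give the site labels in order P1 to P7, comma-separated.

F, F, Q, G, A, A, F

P1 → F (d²=293109044.00)
P2 → F (d²=952856392.00)
P3 → Q (d²=1054002458.00)
P4 → G (d²=1505130874.00)
P5 → A (d²=460676465.00)
P6 → A (d²=404901325.00)
P7 → F (d²=31998368.00)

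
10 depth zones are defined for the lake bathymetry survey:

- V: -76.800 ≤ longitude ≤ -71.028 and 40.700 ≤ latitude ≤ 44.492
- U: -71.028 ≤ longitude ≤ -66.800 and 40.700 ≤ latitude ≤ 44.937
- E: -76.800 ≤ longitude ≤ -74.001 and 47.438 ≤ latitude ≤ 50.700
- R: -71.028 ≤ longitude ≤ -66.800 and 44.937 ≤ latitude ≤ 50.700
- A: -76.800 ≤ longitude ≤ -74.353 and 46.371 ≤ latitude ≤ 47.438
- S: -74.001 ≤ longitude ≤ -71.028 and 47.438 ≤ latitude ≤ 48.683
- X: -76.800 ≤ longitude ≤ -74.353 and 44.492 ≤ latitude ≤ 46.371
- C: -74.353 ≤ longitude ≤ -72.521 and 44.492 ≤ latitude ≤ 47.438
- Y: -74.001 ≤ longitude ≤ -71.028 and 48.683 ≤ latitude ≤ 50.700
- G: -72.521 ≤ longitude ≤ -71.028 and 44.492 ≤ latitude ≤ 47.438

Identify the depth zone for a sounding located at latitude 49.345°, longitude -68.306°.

The point has longitude = -68.306 and latitude = 49.345.
Only R satisfies -71.028 ≤ longitude ≤ -66.800 and 44.937 ≤ latitude ≤ 50.700.

R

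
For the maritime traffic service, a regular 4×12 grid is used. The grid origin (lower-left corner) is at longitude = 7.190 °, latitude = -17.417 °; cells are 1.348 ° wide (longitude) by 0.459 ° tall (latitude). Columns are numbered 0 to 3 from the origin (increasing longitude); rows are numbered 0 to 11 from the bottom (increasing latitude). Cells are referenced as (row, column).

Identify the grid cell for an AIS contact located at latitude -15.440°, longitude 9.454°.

(4, 1)

Column index: ⌊(9.454 − 7.190) / 1.348⌋ = ⌊1.680⌋ = 1
Row offset from origin: ⌊(-15.440 − -17.417) / 0.459⌋ = ⌊4.307⌋ = 4 → row 4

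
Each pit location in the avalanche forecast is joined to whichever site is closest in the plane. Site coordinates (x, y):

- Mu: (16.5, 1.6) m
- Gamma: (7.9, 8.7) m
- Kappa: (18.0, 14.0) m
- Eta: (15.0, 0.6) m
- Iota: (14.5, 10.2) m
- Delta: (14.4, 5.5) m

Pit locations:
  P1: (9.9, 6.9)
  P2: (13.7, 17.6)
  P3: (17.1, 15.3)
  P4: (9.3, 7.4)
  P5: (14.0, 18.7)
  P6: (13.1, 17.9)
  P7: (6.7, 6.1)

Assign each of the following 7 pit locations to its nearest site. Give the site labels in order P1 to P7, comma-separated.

P1 → Gamma (d²=7.24)
P2 → Kappa (d²=31.45)
P3 → Kappa (d²=2.50)
P4 → Gamma (d²=3.65)
P5 → Kappa (d²=38.09)
P6 → Kappa (d²=39.22)
P7 → Gamma (d²=8.20)

Gamma, Kappa, Kappa, Gamma, Kappa, Kappa, Gamma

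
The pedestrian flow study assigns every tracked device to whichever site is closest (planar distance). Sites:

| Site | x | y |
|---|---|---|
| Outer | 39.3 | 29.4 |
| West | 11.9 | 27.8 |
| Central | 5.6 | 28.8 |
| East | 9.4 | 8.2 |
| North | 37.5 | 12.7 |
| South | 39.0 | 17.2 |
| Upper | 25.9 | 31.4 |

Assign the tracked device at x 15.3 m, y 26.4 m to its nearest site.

West

Squared distances to each site:
Outer: 585.000; West: 13.520; Central: 99.850; East: 366.050; North: 680.530; South: 646.330; Upper: 137.360.
Minimum at West.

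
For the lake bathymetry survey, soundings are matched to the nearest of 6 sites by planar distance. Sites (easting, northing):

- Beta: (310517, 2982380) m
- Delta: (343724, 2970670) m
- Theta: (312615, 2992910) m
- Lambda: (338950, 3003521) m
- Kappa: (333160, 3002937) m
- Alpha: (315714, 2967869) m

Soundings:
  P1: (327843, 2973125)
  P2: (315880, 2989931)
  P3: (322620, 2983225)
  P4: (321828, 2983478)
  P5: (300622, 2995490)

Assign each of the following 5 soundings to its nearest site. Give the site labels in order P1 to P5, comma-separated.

P1 → Alpha (d²=174738177.00)
P2 → Theta (d²=19534666.00)
P3 → Beta (d²=147196634.00)
P4 → Beta (d²=129144325.00)
P5 → Theta (d²=150488449.00)

Alpha, Theta, Beta, Beta, Theta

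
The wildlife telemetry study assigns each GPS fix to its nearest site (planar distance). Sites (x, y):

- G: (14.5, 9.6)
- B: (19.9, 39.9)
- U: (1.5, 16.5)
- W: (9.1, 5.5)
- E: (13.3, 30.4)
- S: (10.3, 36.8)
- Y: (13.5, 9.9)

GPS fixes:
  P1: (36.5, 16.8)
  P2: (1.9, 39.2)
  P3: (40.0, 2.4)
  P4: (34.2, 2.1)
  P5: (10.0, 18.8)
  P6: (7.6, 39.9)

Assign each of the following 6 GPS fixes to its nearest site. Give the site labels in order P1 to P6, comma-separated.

P1 → G (d²=535.84)
P2 → S (d²=76.32)
P3 → G (d²=702.09)
P4 → G (d²=444.34)
P5 → U (d²=77.54)
P6 → S (d²=16.90)

G, S, G, G, U, S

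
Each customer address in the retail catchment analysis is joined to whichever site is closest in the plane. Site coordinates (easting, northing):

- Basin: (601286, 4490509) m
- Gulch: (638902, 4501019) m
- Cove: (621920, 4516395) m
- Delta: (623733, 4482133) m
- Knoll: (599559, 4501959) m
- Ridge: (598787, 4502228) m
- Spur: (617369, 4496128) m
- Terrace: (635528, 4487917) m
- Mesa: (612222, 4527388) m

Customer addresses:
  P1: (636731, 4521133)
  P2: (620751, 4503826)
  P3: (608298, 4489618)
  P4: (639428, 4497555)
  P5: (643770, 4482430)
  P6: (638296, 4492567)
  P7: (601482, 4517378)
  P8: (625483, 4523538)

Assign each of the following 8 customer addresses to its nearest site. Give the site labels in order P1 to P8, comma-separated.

Cove, Spur, Basin, Gulch, Terrace, Terrace, Mesa, Cove

P1 → Cove (d²=241814365.00)
P2 → Spur (d²=70697128.00)
P3 → Basin (d²=49962025.00)
P4 → Gulch (d²=12275972.00)
P5 → Terrace (d²=98037733.00)
P6 → Terrace (d²=29284324.00)
P7 → Mesa (d²=215547700.00)
P8 → Cove (d²=63717418.00)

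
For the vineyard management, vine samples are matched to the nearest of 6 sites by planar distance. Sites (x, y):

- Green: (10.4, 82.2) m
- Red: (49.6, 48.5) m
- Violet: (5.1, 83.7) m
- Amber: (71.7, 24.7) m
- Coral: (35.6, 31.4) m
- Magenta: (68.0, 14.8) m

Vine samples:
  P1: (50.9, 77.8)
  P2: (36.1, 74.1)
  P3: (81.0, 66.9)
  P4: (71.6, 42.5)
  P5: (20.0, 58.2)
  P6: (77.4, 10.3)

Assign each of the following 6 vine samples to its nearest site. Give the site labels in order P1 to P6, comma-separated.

P1 → Red (d²=860.18)
P2 → Green (d²=726.10)
P3 → Red (d²=1324.52)
P4 → Amber (d²=316.85)
P5 → Green (d²=668.16)
P6 → Magenta (d²=108.61)

Red, Green, Red, Amber, Green, Magenta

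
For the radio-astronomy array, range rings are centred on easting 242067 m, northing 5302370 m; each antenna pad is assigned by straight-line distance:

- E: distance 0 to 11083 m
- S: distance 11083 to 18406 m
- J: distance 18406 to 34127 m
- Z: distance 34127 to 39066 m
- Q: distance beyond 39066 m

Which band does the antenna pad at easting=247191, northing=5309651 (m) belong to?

E

Distance = √((247191−242067)² + (5309651−5302370)²) = √(26255376.000 + 53012961.000) = 8903.277 m.
0 ≤ 8903.277 < 11083 → E.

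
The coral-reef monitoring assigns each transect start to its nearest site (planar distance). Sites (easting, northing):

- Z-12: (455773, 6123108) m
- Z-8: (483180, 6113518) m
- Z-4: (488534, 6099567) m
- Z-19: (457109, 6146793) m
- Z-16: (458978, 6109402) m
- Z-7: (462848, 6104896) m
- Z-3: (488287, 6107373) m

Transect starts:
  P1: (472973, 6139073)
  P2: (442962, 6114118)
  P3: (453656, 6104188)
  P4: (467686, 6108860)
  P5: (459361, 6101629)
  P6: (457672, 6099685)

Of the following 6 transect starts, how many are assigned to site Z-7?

P1 → Z-19
P2 → Z-12
P3 → Z-16
P4 → Z-7
P5 → Z-7
P6 → Z-7
3 of the 6 go to Z-7.

3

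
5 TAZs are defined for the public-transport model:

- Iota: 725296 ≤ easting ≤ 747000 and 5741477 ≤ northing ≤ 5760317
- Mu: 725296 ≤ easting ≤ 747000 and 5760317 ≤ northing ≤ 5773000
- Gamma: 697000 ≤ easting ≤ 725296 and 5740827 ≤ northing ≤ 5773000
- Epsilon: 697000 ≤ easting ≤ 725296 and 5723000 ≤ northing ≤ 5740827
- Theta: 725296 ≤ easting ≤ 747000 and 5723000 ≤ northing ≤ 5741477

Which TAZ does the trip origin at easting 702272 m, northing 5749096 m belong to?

Gamma

The point has easting = 702272 and northing = 5749096.
Only Gamma satisfies 697000 ≤ easting ≤ 725296 and 5740827 ≤ northing ≤ 5773000.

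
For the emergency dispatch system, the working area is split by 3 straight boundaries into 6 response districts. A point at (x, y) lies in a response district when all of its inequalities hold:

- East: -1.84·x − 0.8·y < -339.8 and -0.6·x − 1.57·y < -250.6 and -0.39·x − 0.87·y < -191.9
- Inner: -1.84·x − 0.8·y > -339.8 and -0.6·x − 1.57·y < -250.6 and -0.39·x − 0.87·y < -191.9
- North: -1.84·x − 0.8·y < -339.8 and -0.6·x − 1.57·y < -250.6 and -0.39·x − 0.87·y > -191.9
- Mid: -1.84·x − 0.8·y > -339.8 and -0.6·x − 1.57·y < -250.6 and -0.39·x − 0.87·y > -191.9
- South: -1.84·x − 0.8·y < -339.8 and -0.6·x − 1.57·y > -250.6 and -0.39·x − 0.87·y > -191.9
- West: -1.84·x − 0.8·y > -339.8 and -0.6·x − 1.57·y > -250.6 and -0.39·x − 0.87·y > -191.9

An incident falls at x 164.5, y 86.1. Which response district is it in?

South

-1.84·164.5 − 0.8·86.1 = -371.560, which is < -339.8
-0.6·164.5 − 1.57·86.1 = -233.877, which is > -250.6
-0.39·164.5 − 0.87·86.1 = -139.062, which is > -191.9
This sign pattern matches South.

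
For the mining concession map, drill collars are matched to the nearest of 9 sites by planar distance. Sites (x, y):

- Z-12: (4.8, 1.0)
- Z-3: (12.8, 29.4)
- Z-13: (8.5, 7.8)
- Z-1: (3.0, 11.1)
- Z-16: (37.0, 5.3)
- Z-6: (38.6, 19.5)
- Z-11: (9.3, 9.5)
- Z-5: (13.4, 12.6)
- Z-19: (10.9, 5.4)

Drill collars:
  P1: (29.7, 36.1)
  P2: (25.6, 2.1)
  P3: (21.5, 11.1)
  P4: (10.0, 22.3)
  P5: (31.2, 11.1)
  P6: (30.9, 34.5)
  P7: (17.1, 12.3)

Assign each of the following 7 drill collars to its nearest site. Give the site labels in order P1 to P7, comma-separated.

Z-3, Z-16, Z-5, Z-3, Z-16, Z-6, Z-5

P1 → Z-3 (d²=330.50)
P2 → Z-16 (d²=140.20)
P3 → Z-5 (d²=67.86)
P4 → Z-3 (d²=58.25)
P5 → Z-16 (d²=67.28)
P6 → Z-6 (d²=284.29)
P7 → Z-5 (d²=13.78)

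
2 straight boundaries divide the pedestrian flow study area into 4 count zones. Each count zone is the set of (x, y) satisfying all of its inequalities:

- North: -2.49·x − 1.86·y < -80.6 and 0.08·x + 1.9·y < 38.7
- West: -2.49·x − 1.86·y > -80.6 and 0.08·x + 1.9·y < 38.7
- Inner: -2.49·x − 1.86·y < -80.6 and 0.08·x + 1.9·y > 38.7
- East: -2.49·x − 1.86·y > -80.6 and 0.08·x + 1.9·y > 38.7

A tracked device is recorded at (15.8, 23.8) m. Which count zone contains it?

-2.49·15.8 − 1.86·23.8 = -83.610, which is < -80.6
0.08·15.8 + 1.9·23.8 = 46.484, which is > 38.7
This sign pattern matches Inner.

Inner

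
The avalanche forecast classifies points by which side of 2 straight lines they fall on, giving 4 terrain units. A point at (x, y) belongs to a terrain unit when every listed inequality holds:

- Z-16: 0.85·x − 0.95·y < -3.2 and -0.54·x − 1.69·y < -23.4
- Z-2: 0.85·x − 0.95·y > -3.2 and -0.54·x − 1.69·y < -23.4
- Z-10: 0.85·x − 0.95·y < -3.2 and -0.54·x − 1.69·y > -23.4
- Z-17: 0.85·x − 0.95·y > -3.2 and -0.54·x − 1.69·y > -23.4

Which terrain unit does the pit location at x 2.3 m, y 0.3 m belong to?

0.85·2.3 − 0.95·0.3 = 1.670, which is > -3.2
-0.54·2.3 − 1.69·0.3 = -1.749, which is > -23.4
This sign pattern matches Z-17.

Z-17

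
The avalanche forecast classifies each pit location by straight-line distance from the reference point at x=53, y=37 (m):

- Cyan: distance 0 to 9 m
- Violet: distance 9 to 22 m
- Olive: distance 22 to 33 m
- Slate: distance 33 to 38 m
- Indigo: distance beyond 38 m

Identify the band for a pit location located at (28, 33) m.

Distance = √((28−53)² + (33−37)²) = √(625.000 + 16.000) = 25.318 m.
22 ≤ 25.318 < 33 → Olive.

Olive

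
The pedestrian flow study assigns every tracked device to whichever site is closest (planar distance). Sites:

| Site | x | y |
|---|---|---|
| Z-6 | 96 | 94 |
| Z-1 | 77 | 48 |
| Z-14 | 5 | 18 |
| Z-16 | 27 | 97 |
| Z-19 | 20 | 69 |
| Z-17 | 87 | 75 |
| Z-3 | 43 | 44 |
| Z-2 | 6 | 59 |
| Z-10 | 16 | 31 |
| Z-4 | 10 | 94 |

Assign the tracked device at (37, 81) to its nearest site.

Squared distances to each site:
Z-6: 3650.000; Z-1: 2689.000; Z-14: 4993.000; Z-16: 356.000; Z-19: 433.000; Z-17: 2536.000; Z-3: 1405.000; Z-2: 1445.000; Z-10: 2941.000; Z-4: 898.000.
Minimum at Z-16.

Z-16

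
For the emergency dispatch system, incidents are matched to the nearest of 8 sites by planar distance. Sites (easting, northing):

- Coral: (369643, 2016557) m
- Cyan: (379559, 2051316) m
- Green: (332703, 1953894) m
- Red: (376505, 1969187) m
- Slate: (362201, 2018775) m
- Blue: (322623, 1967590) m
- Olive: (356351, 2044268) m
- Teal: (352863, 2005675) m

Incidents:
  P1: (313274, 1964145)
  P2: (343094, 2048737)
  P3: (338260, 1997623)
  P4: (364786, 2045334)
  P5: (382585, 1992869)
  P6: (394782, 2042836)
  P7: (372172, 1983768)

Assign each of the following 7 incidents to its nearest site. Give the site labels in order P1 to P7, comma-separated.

Blue, Olive, Teal, Olive, Red, Cyan, Red

P1 → Blue (d²=99271826.00)
P2 → Olive (d²=195720010.00)
P3 → Teal (d²=278082313.00)
P4 → Olive (d²=72285581.00)
P5 → Red (d²=597803524.00)
P6 → Cyan (d²=303650129.00)
P7 → Red (d²=231380450.00)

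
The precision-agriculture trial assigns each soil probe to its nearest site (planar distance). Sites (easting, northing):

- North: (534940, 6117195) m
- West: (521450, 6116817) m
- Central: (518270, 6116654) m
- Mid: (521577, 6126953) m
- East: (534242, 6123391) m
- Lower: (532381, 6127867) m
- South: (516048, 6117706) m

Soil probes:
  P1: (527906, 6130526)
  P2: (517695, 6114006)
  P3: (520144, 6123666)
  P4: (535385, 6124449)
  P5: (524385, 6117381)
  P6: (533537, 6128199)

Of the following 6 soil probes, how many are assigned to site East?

P1 → Lower
P2 → Central
P3 → Mid
P4 → East
P5 → West
P6 → Lower
1 of the 6 goes to East.

1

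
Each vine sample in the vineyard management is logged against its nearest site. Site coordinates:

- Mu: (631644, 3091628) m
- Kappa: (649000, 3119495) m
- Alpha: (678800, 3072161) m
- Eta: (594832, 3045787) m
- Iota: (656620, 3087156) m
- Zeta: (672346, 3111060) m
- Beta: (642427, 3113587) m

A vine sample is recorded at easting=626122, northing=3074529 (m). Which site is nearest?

Mu

Squared distances to each site:
Mu: 322868285.000; Kappa: 2545344040.000; Alpha: 2780579108.000; Eta: 1805166664.000; Iota: 1089569133.000; Zeta: 3471172137.000; Beta: 1791380389.000.
Minimum at Mu.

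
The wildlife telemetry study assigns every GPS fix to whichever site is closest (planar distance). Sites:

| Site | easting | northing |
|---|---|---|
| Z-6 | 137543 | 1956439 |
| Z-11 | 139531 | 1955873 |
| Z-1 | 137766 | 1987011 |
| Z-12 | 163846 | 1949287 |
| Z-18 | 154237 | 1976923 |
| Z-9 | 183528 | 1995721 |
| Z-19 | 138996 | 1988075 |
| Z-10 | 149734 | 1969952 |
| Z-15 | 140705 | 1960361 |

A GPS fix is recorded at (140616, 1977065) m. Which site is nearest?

Squared distances to each site:
Z-6: 434875205.000; Z-11: 450278089.000; Z-1: 107045416.000; Z-12: 1311250184.000; Z-18: 185551805.000; Z-9: 2189486080.000; Z-19: 123844500.000; Z-10: 133732693.000; Z-15: 279031537.000.
Minimum at Z-1.

Z-1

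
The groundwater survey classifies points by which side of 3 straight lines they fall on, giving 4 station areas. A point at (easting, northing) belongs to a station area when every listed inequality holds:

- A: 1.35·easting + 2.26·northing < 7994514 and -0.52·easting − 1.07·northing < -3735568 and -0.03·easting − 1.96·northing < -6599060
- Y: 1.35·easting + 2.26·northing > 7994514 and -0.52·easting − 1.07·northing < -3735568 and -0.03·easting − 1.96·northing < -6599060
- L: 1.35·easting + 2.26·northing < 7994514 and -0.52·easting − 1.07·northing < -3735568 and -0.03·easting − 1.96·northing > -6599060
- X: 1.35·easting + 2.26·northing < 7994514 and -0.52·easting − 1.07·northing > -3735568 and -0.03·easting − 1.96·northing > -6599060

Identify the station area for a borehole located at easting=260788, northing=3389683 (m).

Y

1.35·260788 + 2.26·3389683 = 8012747.380, which is > 7994514
-0.52·260788 − 1.07·3389683 = -3762570.570, which is < -3735568
-0.03·260788 − 1.96·3389683 = -6651602.320, which is < -6599060
This sign pattern matches Y.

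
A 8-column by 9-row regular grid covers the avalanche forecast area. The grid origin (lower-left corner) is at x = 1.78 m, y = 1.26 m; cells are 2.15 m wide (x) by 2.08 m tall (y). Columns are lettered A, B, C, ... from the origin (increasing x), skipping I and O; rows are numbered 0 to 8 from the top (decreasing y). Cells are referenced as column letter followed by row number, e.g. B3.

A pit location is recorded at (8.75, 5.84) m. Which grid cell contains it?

D6

Column index: ⌊(8.75 − 1.78) / 2.15⌋ = ⌊3.242⌋ = 3 → column D
Row offset from origin: ⌊(5.84 − 1.26) / 2.08⌋ = ⌊2.202⌋ = 2 → row 6 (counted from top)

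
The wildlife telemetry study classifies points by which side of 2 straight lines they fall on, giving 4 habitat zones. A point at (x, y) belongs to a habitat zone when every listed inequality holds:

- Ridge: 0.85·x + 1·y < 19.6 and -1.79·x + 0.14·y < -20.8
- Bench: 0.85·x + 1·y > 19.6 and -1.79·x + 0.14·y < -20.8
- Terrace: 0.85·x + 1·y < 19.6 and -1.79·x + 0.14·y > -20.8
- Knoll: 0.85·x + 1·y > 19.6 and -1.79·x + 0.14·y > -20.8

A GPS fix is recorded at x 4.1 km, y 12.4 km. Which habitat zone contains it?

0.85·4.1 + 1·12.4 = 15.885, which is < 19.6
-1.79·4.1 + 0.14·12.4 = -5.603, which is > -20.8
This sign pattern matches Terrace.

Terrace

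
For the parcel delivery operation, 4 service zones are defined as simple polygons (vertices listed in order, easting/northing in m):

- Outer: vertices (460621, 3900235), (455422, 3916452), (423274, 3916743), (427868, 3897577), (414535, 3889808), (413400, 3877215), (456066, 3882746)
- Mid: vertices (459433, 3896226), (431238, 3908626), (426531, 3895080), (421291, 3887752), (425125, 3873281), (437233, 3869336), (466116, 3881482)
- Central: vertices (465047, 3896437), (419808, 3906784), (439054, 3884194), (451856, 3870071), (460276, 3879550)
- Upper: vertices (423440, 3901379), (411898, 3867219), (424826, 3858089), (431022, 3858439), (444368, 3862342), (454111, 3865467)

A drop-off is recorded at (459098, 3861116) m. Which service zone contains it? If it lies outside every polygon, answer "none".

none

Cast a ray rightward from (459098, 3861116). For each polygon, the edges (by vertex number in listed order) whose endpoints lie on opposite sides of northing = 3861116, where each meets that height, and whether that is right or left of the point:
Outer: no edge straddles that height → 0 crossings.
Mid: no edge straddles that height → 0 crossings.
Central: no edge straddles that height → 0 crossings.
Upper: 2–3 at easting≈420539.8 (left), 4–5 at easting≈440175.8 (left) → 0 crossings.
All counts are even, so the point lies outside every listed polygon.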